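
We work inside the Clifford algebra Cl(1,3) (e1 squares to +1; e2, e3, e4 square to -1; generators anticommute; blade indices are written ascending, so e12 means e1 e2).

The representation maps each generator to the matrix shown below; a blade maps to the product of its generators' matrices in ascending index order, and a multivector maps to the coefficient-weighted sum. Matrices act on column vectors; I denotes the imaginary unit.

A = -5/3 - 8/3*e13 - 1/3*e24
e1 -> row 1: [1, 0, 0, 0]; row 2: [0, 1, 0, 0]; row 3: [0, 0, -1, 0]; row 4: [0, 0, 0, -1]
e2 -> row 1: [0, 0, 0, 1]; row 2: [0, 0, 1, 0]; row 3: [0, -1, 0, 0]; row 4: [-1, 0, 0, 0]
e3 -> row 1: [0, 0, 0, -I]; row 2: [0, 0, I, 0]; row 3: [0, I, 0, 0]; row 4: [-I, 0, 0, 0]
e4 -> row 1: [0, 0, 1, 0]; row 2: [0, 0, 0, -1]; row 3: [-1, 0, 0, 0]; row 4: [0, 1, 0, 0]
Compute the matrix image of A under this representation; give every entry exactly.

Bivector images (products of the table entries): rho(e13) = rho(e1)rho(e3) = row 1: [0, 0, 0, -I]; row 2: [0, 0, I, 0]; row 3: [0, -I, 0, 0]; row 4: [I, 0, 0, 0]; rho(e24) = rho(e2)rho(e4) = row 1: [0, 1, 0, 0]; row 2: [-1, 0, 0, 0]; row 3: [0, 0, 0, 1]; row 4: [0, 0, -1, 0].
M = (-5/3)*1 + (-8/3)*rho(e13) + (-1/3)*rho(e24), summed entrywise (1 is the identity matrix):
Answer: row 1: [-5/3, -1/3, 0, 8*I/3]; row 2: [1/3, -5/3, -8*I/3, 0]; row 3: [0, 8*I/3, -5/3, -1/3]; row 4: [-8*I/3, 0, 1/3, -5/3]


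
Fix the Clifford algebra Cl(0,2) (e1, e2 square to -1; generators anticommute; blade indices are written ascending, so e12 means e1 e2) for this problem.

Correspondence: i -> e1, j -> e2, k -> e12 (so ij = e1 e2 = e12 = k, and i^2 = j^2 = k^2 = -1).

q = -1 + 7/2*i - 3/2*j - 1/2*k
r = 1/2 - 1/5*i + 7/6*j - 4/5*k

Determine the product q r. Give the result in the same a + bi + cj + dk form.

In blades: q = -1 + 7/2*e1 - 3/2*e2 - 1/2*e12, r = 1/2 - 1/5*e1 + 7/6*e2 - 4/5*e12.
Distribute q over r term by term (generator squares from the signature, products reordered to ascending indices): (-1)*r = -1/2 + 1/5*e1 - 7/6*e2 + 4/5*e12; (7/2*e1)*r = 7/10 + 7/4*e1 + 14/5*e2 + 49/12*e12; (-3/2*e2)*r = 7/4 + 6/5*e1 - 3/4*e2 - 3/10*e12; (-1/2*e12)*r = -2/5 + 7/12*e1 + 1/10*e2 - 1/4*e12.
Sum: 31/20 + 56/15*e1 + 59/60*e2 + 13/3*e12; translating back through the correspondence:
Answer: 31/20 + 56/15*i + 59/60*j + 13/3*k


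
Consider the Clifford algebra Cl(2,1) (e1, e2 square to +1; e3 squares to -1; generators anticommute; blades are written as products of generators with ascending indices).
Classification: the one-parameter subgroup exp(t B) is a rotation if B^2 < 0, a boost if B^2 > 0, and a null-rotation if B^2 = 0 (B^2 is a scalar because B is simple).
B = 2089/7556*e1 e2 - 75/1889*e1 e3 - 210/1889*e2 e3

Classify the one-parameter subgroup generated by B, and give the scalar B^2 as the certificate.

B^2 term by term: the squares give (2089/7556)^2*(e1 e2)^2 + (-75/1889)^2*(e1 e3)^2 + (-210/1889)^2*(e2 e3)^2 = 4363921/57093136*(-1) + 5625/3568321*(+1) + 44100/3568321*(+1) = -1/16 (each basis 2-blade squares to minus the product of its generators' squares); cross terms between blades sharing an index anticommute and cancel. So B^2 = -1/16.
Answer: rotation, certificate B^2 = -1/16. Certificate logic: -1/16 is a conjugation-invariant scalar, so its sign fixes rotation versus boost versus null-rotation outright.


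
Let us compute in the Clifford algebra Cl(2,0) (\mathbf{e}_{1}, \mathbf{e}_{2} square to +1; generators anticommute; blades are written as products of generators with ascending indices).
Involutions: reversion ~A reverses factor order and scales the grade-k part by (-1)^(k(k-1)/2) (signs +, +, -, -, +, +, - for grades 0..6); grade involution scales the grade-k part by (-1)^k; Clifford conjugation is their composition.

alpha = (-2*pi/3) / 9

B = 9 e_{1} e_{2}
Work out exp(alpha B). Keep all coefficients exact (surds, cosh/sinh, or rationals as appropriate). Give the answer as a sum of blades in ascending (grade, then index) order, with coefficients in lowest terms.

B^2 = (9)^2*(e_{1} e_{2})^2 = 81*(-1) = -81 (a basis 2-blade squares to minus the product of its generators' squares).
B^2 = -81 — the series telescopes trigonometrically here: l = 9, alpha*l = - \frac{2 \pi}{3}, so exp(alpha B) = cos(- \frac{2 \pi}{3}) + (sin(- \frac{2 \pi}{3})/9)*B = - \frac{1}{2} + (- \frac{\sqrt{3}}{18})*B.
Answer: - \frac{1}{2} - \frac{\sqrt{3}}{2} e_{1} e_{2}


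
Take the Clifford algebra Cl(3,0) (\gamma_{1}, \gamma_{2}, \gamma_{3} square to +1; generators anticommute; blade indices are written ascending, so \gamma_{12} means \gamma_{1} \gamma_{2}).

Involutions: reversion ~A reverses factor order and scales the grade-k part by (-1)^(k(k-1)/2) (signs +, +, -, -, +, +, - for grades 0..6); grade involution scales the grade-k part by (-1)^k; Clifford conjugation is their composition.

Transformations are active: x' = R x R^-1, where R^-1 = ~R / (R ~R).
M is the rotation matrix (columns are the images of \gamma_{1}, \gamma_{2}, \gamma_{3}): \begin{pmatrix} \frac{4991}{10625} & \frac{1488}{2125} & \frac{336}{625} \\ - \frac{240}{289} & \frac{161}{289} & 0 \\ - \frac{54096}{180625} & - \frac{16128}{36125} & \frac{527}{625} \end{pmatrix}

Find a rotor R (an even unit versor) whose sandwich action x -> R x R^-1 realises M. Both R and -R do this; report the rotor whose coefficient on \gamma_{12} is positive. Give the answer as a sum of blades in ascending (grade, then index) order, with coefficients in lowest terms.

Method: write R = a + b12*\gamma_{12} + b13*\gamma_{13} + b23*\gamma_{23} with a^2 + b12^2 + b13^2 + b23^2 = 1 (so R^-1 = ~R). Expanding the columns R e_j ~R gives tr M = 4a^2 - 1 and, from the antisymmetric part, M21 - M12 = -4a*b12, M13 - M31 = 4a*b13, M32 - M23 = -4a*b23.
Here tr M = \frac{13511}{7225}, so a^2 = (1 + tr M)/4 = \frac{5184}{7225} and a = ±\frac{72}{85}. Taking a = \frac{72}{85}: M21 - M12 = -\frac{55296}{36125}, M13 - M31 = \frac{6048}{7225}, M32 - M23 = -\frac{16128}{36125}, giving b12 = \frac{192}{425}, b13 = \frac{21}{85}, b23 = \frac{56}{425}, i.e. R = \frac{72}{85} + \frac{192}{425} \gamma_{12} + \frac{21}{85} \gamma_{13} + \frac{56}{425} \gamma_{23}.
Its \gamma_{12} coefficient is already positive.
Answer: \frac{72}{85} + \frac{192}{425} \gamma_{12} + \frac{21}{85} \gamma_{13} + \frac{56}{425} \gamma_{23}. Key observation: the double cover Spin(3) -> SO(3) sends R and -R to the same matrix (trace \frac{13511}{7225} here), so the stated sign of the \gamma_{12} coefficient is what selects one sheet.


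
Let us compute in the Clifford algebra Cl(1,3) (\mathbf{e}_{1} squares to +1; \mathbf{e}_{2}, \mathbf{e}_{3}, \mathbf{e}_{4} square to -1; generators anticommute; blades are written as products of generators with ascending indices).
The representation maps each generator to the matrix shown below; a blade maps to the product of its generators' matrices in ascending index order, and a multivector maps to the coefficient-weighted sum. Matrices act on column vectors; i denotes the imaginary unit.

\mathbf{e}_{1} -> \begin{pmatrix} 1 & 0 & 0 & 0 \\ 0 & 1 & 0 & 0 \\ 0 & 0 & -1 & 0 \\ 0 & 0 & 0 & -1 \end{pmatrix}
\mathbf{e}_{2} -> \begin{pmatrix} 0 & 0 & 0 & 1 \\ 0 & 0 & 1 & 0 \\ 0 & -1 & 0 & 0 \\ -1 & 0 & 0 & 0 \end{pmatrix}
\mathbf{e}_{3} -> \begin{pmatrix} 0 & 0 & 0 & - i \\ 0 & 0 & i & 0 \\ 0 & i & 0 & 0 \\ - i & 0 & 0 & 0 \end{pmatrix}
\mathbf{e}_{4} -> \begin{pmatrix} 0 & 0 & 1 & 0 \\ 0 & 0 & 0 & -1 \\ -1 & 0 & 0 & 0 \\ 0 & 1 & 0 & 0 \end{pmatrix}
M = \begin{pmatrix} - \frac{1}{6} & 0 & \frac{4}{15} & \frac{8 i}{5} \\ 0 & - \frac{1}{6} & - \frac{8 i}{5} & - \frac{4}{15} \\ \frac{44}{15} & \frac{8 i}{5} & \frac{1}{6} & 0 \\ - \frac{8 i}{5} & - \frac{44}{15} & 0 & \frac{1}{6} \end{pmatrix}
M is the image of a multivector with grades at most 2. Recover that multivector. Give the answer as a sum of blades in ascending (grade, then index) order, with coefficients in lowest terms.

Method: the blade images are trace-orthogonal — tr(rho(e_A) rho(e_B)^-1) = 4 if A = B and 0 otherwise — and rho(e_A)^-1 = (e_A)^2 * rho(e_A) with (e_A)^2 = +1 or -1, so the coefficient of e_A in the preimage is (e_A)^2 * tr(M rho(e_A))/4.
Nonzero projections over blades of grade <= 2: e_{1}: (e_{1})^2 = +1, tr(M rho(e_{1})) = - \frac{2}{3}, coefficient -\frac{1}{6}; e_{4}: (e_{4})^2 = -1, tr(M rho(e_{4})) = \frac{16}{3}, coefficient -\frac{4}{3}; e_{1} e_{3}: (e_{1} e_{3})^2 = +1, tr(M rho(e_{1} e_{3})) = - \frac{32}{5}, coefficient -\frac{8}{5}; e_{1} e_{4}: (e_{1} e_{4})^2 = +1, tr(M rho(e_{1} e_{4})) = \frac{32}{5}, coefficient \frac{8}{5}. Every other blade of grade <= 2 projects to 0.
Answer: -\frac{1}{6} e_{1} - \frac{4}{3} e_{4} - \frac{8}{5} e_{1} e_{3} + \frac{8}{5} e_{1} e_{4}


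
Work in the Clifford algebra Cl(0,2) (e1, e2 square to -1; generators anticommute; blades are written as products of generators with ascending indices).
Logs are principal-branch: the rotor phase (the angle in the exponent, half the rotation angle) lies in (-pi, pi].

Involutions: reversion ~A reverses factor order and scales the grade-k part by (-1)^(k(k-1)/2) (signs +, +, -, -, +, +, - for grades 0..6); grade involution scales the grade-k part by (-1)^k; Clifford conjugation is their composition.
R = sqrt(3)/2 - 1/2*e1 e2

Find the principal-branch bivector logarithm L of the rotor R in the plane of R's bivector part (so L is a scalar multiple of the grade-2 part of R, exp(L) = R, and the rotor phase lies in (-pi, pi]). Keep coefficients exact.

The scalar part of R is sqrt(3)/2, and that scalar determines the rotor phase on the principal branch; recovering the unit plane as bivector-part over sine of the phase gives L = phase * plane.
Concretely: cos(phase) = sqrt(3)/2 gives phase = ±pi/6, and since phase/sin(phase) is even the sign is immaterial: L = (phase/sin(phase)) * <R>_2 = (pi/3) * <R>_2.
Answer: -pi/6*e1 e2


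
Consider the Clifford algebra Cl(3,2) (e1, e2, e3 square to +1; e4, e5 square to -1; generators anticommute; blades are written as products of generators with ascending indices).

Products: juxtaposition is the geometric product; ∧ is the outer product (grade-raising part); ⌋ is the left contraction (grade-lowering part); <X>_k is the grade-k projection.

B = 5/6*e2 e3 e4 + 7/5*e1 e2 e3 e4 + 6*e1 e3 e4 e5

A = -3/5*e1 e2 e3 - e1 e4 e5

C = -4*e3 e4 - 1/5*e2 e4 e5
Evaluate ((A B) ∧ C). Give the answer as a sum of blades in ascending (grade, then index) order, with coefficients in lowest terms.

step 1: 6*e3 + 21/25*e4 + 1/2*e1 e4 - 7/5*e2 e3 e5 - 18/5*e2 e4 e5 - 5/6*e1 e2 e3 e5
step 2: 6/5*e2 e3 e4 e5
Answer: 6/5*e2 e3 e4 e5


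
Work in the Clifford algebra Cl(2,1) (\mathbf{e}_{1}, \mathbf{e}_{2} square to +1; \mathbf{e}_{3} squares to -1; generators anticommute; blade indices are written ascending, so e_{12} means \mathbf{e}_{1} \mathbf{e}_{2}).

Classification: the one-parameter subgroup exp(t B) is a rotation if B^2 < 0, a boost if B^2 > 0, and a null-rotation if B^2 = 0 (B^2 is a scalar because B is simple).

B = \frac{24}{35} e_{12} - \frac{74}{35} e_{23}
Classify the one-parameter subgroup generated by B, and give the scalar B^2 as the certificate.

B^2 term by term: the squares give (\frac{24}{35})^2*(e_{12})^2 + (-\frac{74}{35})^2*(e_{23})^2 = \frac{576}{1225}*(-1) + \frac{5476}{1225}*(+1) = 4 (each basis 2-blade squares to minus the product of its generators' squares); cross terms between blades sharing an index anticommute and cancel. So B^2 = 4.
Answer: boost, certificate B^2 = 4. The invariant at work: B^2 = 4 is unchanged by conjugation, hence its sign classifies the subgroup whatever basis B is written in.


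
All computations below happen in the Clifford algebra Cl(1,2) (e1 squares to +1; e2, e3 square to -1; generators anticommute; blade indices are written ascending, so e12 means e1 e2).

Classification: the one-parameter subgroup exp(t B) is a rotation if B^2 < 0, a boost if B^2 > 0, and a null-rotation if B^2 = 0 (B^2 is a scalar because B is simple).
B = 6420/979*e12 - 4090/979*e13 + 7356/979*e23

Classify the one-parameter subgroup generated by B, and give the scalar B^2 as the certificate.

B^2 term by term: the squares give (6420/979)^2*(e12)^2 + (-4090/979)^2*(e13)^2 + (7356/979)^2*(e23)^2 = 41216400/958441*(+1) + 16728100/958441*(+1) + 54110736/958441*(-1) = 4 (each basis 2-blade squares to minus the product of its generators' squares); cross terms between blades sharing an index anticommute and cancel. So B^2 = 4.
Answer: boost, certificate B^2 = 4. The class reads off the invariant scalar 4 directly.


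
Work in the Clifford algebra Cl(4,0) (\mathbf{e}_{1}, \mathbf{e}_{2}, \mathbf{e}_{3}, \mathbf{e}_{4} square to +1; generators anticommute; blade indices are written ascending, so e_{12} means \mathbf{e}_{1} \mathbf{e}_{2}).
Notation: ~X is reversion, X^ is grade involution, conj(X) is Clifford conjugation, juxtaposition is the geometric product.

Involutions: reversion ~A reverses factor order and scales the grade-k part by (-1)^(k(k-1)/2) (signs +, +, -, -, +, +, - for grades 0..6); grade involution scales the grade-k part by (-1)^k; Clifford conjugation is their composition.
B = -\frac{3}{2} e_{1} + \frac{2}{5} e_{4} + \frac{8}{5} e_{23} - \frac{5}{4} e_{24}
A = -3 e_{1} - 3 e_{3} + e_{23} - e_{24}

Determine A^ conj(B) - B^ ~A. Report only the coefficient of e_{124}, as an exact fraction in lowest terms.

first term: \frac{147}{20} + \frac{26}{5} e_{2} - \frac{9}{2} e_{13} - \frac{6}{5} e_{14} - \frac{17}{20} e_{34} - \frac{33}{10} e_{123} + \frac{9}{4} e_{124} - \frac{83}{20} e_{234}
second term: -\frac{33}{20} - \frac{22}{5} e_{2} - \frac{9}{2} e_{13} - \frac{6}{5} e_{14} - \frac{31}{20} e_{34} - \frac{63}{10} e_{123} + \frac{21}{4} e_{124} - \frac{67}{20} e_{234}
Answer: -3


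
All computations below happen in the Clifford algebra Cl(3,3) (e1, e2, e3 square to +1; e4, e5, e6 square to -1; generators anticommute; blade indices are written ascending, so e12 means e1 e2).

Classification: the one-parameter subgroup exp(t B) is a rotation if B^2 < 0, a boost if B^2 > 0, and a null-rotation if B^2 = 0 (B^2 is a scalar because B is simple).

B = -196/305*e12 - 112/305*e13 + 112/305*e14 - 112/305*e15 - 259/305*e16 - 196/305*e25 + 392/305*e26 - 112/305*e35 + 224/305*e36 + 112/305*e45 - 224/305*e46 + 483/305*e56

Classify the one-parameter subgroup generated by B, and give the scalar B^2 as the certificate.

B^2 term by term: the squares give (-196/305)^2*(e12)^2 + (-112/305)^2*(e13)^2 + (112/305)^2*(e14)^2 + (-112/305)^2*(e15)^2 + (-259/305)^2*(e16)^2 + (-196/305)^2*(e25)^2 + (392/305)^2*(e26)^2 + (-112/305)^2*(e35)^2 + (224/305)^2*(e36)^2 + (112/305)^2*(e45)^2 + (-224/305)^2*(e46)^2 + (483/305)^2*(e56)^2 = 38416/93025*(-1) + 12544/93025*(-1) + 12544/93025*(+1) + 12544/93025*(+1) + 67081/93025*(+1) + 38416/93025*(+1) + 153664/93025*(+1) + 12544/93025*(+1) + 50176/93025*(+1) + 12544/93025*(-1) + 50176/93025*(-1) + 233289/93025*(-1) = 0 (each basis 2-blade squares to minus the product of its generators' squares); cross terms between blades sharing an index anticommute and cancel; the commuting (index-disjoint) pairs give grade-4 terms 2*c*c'*(blade product), which cancel blade by blade — e1235: 43904/93025 - 43904/93025 = 0; e1236: -87808/93025 + 87808/93025 = 0; e1245: -43904/93025 + 43904/93025 = 0; e1246: 87808/93025 - 87808/93025 = 0; e1256: -189336/93025 + 87808/93025 + 101528/93025 = 0; e1345: -25088/93025 + 25088/93025 = 0; e1346: 50176/93025 - 50176/93025 = 0; e1356: -108192/93025 + 50176/93025 + 58016/93025 = 0; e1456: 108192/93025 - 50176/93025 - 58016/93025 = 0; e2356: 87808/93025 - 87808/93025 = 0; e2456: -87808/93025 + 87808/93025 = 0; e3456: -50176/93025 + 50176/93025 = 0 — confirming B is simple. So B^2 = 0.
Answer: null-rotation, certificate B^2 = 0. Key observation: B^2 = 0 is a conjugation invariant, so its sign decides the class regardless of the surface form of B.


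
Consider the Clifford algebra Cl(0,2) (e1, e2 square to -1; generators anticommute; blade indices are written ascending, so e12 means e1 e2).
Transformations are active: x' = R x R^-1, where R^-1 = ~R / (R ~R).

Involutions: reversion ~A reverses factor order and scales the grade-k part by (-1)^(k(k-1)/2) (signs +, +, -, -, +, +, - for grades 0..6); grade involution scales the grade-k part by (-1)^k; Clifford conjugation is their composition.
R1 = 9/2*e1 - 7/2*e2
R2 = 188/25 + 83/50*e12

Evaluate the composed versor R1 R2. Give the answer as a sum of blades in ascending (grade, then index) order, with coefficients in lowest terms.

Distribute over the terms of R1 (each basis-blade product reordered to ascending indices, repeated generators contracted through their squares):
(9/2*e1) R2 = 846/25*e1 - 747/100*e2
(-7/2*e2) R2 = -581/100*e1 - 658/25*e2
Summing the partial products and collecting blades:
Answer: 2803/100*e1 - 3379/100*e2


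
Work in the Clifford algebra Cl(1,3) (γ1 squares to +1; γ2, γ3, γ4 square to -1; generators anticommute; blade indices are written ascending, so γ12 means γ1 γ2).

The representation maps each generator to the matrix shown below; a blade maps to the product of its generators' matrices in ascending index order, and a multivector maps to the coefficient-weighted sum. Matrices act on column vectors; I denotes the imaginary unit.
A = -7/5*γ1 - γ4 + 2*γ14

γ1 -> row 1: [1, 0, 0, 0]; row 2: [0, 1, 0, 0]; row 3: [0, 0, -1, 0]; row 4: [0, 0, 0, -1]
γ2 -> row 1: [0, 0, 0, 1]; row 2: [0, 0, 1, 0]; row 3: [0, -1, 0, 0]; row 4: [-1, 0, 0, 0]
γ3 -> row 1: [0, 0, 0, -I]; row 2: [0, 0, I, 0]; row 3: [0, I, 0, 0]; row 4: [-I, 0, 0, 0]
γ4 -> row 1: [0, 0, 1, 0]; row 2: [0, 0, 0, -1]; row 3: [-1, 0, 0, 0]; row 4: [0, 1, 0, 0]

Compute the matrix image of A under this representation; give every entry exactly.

Bivector images (products of the table entries): rho(γ14) = rho(γ1)rho(γ4) = row 1: [0, 0, 1, 0]; row 2: [0, 0, 0, -1]; row 3: [1, 0, 0, 0]; row 4: [0, -1, 0, 0].
M = (-7/5)*rho(γ1) + (-1)*rho(γ4) + (2)*rho(γ14), summed entrywise:
Answer: row 1: [-7/5, 0, 1, 0]; row 2: [0, -7/5, 0, -1]; row 3: [3, 0, 7/5, 0]; row 4: [0, -3, 0, 7/5]


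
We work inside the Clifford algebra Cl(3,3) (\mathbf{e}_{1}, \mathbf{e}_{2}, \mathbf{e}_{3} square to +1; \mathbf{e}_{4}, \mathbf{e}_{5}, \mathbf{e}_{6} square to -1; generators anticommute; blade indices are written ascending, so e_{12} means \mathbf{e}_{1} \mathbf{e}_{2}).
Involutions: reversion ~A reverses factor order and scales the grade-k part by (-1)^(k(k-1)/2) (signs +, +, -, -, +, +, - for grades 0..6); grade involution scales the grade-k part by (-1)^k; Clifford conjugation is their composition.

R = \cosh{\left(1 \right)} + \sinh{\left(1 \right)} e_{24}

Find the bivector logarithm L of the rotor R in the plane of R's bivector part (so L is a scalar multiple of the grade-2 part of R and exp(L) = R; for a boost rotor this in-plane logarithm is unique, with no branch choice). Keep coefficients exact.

The scalar part of R is \cosh{\left(1 \right)}, which determines |rapidity| via cosh; the sign lives in the bivector part, and pairing them (bivector part over sinh of the rapidity = the plane) gives the unique in-plane L = rapidity * plane.
Concretely: cosh(rapidity) = \cosh{\left(1 \right)} gives rapidity = ±1, and since rapidity/sinh(rapidity) is even the sign is immaterial: L = (rapidity/sinh(rapidity)) * <R>_2 = (\frac{1}{\sinh{\left(1 \right)}}) * <R>_2.
Answer: e_{24}


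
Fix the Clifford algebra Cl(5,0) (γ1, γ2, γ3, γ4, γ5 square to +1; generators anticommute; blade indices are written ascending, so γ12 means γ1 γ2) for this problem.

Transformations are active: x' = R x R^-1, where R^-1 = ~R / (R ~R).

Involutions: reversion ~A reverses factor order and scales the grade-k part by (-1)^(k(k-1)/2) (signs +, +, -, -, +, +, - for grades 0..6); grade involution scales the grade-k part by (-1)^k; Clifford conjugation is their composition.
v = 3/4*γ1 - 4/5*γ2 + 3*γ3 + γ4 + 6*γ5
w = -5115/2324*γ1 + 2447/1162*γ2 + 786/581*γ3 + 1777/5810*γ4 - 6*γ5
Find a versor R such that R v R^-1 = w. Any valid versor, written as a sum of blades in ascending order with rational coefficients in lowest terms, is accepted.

Reasoning: v^2 = w^2 = 18881/400 since conjugation preserves the quadratic form; R = v + w = -843/581*γ1 + 7587/5810*γ2 + 2529/581*γ3 + 7587/5810*γ4 is then valid when invertible, keeping its own part and reversing (v - w)/2.
Answer: -843/581*γ1 + 7587/5810*γ2 + 2529/581*γ3 + 7587/5810*γ4


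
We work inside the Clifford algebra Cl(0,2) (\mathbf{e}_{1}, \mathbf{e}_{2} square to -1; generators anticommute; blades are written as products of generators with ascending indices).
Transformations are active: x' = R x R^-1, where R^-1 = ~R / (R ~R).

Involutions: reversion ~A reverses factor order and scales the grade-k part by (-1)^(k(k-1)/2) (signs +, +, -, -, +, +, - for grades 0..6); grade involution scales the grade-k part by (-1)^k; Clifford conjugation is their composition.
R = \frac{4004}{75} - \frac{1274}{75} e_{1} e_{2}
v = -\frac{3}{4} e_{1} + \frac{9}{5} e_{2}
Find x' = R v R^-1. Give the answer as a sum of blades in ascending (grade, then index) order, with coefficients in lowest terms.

~R = \frac{4004}{75} + \frac{1274}{75} e_{1} e_{2}, and R ~R = \frac{17655092}{5625}, so R^-1 = ~R / (\frac{17655092}{5625}).
R v = -\frac{1183}{125} e_{1} + \frac{27209}{250} e_{2}
Answer: \frac{351}{820} e_{1} + \frac{78}{41} e_{2}


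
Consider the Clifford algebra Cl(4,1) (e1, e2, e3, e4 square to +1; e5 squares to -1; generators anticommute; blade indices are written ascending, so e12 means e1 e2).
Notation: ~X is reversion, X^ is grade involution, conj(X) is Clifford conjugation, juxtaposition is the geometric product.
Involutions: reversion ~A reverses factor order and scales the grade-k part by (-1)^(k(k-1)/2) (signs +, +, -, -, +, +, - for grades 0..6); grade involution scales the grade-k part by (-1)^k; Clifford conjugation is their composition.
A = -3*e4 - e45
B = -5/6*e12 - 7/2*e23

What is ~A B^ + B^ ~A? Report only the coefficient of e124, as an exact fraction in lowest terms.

first term: 5/2*e124 + 21/2*e234 - 5/6*e1245 - 7/2*e2345
second term: 5/2*e124 + 21/2*e234 - 5/6*e1245 - 7/2*e2345
Answer: 5


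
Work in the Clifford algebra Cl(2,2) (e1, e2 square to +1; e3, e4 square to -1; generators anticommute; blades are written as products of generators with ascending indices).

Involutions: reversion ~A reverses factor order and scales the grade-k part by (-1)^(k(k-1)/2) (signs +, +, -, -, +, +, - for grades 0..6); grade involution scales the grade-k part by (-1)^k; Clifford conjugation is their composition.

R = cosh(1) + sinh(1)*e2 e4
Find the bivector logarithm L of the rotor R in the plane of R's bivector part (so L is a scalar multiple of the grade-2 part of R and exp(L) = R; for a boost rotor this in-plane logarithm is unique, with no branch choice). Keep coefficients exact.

The scalar part of R is cosh(1), which determines |rapidity| via cosh; the sign lives in the bivector part, and pairing them (bivector part over sinh of the rapidity = the plane) gives the unique in-plane L = rapidity * plane.
Concretely: cosh(rapidity) = cosh(1) gives rapidity = ±1, and since rapidity/sinh(rapidity) is even the sign is immaterial: L = (rapidity/sinh(rapidity)) * <R>_2 = (1/sinh(1)) * <R>_2.
Answer: e2 e4


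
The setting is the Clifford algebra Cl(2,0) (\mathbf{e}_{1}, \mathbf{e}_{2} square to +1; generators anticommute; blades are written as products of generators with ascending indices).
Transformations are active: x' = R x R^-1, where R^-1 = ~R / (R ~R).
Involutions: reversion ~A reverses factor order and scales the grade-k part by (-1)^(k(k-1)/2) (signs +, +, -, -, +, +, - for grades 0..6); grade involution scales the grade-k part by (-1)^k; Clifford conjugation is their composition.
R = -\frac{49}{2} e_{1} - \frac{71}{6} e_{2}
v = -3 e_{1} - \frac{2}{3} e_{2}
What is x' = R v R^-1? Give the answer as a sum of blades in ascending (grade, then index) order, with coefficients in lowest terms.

~R = -\frac{49}{2} e_{1} - \frac{71}{6} e_{2}, and R ~R = \frac{13325}{18}, so R^-1 = ~R / (\frac{13325}{18}).
R v = \frac{1465}{18} - \frac{115}{6} e_{1} e_{2}
Answer: -\frac{6362}{2665} e_{1} - \frac{15473}{7995} e_{2}


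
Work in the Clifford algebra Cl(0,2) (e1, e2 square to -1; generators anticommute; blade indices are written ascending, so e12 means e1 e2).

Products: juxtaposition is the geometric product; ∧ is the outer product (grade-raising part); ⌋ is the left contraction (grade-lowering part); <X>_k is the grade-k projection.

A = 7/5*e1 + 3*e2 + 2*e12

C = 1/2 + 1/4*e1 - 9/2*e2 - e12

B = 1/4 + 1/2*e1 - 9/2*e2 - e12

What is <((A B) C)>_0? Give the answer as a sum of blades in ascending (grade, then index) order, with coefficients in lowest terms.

step 1: 74/5 + 127/20*e1 + 63/20*e2 - 73/10*e12
step 2: 203/16 - 233/8*e1 - 121/2*e2 - 765/16*e12
step 3: 203/16
Answer: 203/16


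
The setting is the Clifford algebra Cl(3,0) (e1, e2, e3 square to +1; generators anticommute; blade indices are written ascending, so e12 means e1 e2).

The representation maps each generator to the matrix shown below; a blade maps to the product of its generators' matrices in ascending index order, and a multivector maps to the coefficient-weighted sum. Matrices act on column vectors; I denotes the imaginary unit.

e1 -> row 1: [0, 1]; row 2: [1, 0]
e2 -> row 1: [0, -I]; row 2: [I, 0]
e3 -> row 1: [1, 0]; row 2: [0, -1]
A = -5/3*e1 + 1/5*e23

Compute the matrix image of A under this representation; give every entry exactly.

Bivector images (products of the table entries): rho(e23) = rho(e2)rho(e3) = row 1: [0, I]; row 2: [I, 0].
M = (-5/3)*rho(e1) + (1/5)*rho(e23), summed entrywise:
Answer: row 1: [0, -5/3 + I/5]; row 2: [-5/3 + I/5, 0]


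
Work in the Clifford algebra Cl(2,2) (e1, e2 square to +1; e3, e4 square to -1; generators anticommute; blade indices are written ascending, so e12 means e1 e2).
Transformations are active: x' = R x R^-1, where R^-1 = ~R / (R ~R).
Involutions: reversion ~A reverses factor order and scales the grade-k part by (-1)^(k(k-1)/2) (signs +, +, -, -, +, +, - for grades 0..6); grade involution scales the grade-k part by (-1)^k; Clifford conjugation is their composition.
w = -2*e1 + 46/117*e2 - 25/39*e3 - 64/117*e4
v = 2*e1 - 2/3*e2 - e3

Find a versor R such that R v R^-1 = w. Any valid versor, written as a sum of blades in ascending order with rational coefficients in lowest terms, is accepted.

Here q(v) = q(w) = 31/9; the classical choice R = v + w = -32/117*e2 - 64/39*e3 - 64/117*e4 then realises v -> w under the sandwich.
Answer: -32/117*e2 - 64/39*e3 - 64/117*e4


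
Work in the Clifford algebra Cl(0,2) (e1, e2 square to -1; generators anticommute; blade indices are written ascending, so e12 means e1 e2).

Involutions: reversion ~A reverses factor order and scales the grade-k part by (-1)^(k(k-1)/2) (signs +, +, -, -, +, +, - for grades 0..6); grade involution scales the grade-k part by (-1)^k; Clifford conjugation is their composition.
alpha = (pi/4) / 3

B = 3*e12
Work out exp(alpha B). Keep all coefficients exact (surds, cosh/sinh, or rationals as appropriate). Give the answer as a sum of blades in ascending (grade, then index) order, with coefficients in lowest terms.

B^2 = (3)^2*(e12)^2 = 9*(-1) = -9 (a basis 2-blade squares to minus the product of its generators' squares).
B^2 = -9 — the negative square puts this in the circular regime; l = 3, alpha*l = pi/4, so exp(alpha B) = cos(pi/4) + (sin(pi/4)/3)*B = sqrt(2)/2 + (sqrt(2)/6)*B.
Answer: sqrt(2)/2 + sqrt(2)/2*e12


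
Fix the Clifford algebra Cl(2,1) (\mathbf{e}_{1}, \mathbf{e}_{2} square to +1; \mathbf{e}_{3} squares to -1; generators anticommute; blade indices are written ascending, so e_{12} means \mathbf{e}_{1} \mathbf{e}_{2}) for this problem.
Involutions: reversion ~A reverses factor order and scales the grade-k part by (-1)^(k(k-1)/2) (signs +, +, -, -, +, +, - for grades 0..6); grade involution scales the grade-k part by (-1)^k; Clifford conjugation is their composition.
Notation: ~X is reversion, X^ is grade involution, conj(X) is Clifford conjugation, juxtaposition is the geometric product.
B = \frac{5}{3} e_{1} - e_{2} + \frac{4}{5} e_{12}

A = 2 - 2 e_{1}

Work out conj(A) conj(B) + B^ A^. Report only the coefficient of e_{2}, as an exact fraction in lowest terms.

first term: -\frac{10}{3} - \frac{10}{3} e_{1} + \frac{2}{5} e_{2} + \frac{2}{5} e_{12}
second term: -\frac{10}{3} - \frac{10}{3} e_{1} + \frac{2}{5} e_{2} - \frac{2}{5} e_{12}
Answer: \frac{4}{5}


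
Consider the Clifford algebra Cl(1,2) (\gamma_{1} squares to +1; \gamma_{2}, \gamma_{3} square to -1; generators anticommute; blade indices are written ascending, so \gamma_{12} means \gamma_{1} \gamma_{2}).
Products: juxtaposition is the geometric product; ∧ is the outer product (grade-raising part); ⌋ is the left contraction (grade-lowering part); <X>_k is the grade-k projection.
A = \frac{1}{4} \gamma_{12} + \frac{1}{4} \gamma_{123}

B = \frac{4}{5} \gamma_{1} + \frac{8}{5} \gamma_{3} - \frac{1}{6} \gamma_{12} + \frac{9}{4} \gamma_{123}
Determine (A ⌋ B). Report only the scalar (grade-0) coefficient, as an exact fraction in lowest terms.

step 1: -\frac{29}{48} + \frac{9}{16} \gamma_{3}
Answer: -\frac{29}{48}


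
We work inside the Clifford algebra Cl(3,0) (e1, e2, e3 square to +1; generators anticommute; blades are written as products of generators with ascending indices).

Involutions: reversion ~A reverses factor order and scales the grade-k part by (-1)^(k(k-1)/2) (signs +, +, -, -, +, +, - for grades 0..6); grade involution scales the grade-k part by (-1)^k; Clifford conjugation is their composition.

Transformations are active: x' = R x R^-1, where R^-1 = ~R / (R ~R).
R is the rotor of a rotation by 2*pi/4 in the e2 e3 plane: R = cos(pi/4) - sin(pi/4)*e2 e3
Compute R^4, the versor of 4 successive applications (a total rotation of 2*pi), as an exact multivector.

Rotor phase runs at HALF the rotation angle; powers of one rotor simply add phase, so after 4 steps in e2 e3 the phase is 4*pi/4 = pi and R^4 = cos(pi) - sin(pi)*e2 e3.
cos(pi) = -1 and sin(pi) = 0, so R^4 = -1. The total rotation 2*pi is 1 full turn, so every vector returns to itself, yet the rotor is -1, on the OTHER sheet of the double cover (an odd number of 2*pi turns).
Answer: -1


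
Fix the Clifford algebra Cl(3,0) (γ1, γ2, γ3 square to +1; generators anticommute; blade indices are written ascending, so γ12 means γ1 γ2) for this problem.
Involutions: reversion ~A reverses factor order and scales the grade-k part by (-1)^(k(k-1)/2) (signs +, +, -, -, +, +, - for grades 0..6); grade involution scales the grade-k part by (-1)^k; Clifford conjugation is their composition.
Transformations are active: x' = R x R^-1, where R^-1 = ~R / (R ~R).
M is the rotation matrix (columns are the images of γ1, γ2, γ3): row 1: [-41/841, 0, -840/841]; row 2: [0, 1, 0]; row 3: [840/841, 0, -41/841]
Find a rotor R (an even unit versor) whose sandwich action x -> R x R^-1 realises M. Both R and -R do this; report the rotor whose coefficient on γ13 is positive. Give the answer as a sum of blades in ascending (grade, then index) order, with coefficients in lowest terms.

Method: write R = a + b12*γ12 + b13*γ13 + b23*γ23 with a^2 + b12^2 + b13^2 + b23^2 = 1 (so R^-1 = ~R). Expanding the columns R e_j ~R gives tr M = 4a^2 - 1 and, from the antisymmetric part, M21 - M12 = -4a*b12, M13 - M31 = 4a*b13, M32 - M23 = -4a*b23.
Here tr M = 759/841, so a^2 = (1 + tr M)/4 = 400/841 and a = ±20/29. Taking a = 20/29: M21 - M12 = 0, M13 - M31 = -1680/841, M32 - M23 = 0, giving b12 = 0, b13 = -21/29, b23 = 0, i.e. R = 20/29 - 21/29*γ13.
Its γ13 coefficient is negative, so report the other preimage -R.
Answer: -20/29 + 21/29*γ13. Note: both R and -R realise this M (trace 759/841); the covering map identifies them, and the γ13-coefficient sign is the tie-breaker.


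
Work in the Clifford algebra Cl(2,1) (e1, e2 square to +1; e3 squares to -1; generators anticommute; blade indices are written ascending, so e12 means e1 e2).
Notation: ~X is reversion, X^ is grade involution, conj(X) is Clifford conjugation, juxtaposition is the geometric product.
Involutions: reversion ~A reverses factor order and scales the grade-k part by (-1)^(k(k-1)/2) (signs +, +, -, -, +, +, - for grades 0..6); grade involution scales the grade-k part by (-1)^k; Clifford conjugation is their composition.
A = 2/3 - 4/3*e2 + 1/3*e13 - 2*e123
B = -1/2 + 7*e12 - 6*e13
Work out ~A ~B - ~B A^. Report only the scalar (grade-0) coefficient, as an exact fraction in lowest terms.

first term: -7/3 - 28/3*e1 - 34/3*e2 + 14*e3 - 14/3*e12 + 25/6*e13 + 7/3*e23 + 7*e123
second term: 5/3 - 28/3*e1 - 38/3*e2 + 14*e3 - 14/3*e12 + 23/6*e13 + 7/3*e23 - 9*e123
Answer: -4


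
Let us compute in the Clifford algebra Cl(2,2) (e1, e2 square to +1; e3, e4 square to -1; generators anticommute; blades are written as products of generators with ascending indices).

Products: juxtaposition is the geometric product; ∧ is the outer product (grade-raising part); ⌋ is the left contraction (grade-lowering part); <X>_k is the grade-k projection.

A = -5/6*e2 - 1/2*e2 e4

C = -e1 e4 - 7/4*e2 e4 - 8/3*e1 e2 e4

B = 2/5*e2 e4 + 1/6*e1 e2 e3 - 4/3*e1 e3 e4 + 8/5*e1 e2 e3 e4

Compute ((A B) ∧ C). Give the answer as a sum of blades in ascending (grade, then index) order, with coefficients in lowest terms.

step 1: -1/5 - 1/3*e4 + 169/180*e1 e3 + 2/3*e1 e2 e3 + 5/4*e1 e3 e4 - 10/9*e1 e2 e3 e4
step 2: 1/5*e1 e4 + 7/20*e2 e4 + 8/15*e1 e2 e4 + 1183/720*e1 e2 e3 e4
Answer: 1/5*e1 e4 + 7/20*e2 e4 + 8/15*e1 e2 e4 + 1183/720*e1 e2 e3 e4


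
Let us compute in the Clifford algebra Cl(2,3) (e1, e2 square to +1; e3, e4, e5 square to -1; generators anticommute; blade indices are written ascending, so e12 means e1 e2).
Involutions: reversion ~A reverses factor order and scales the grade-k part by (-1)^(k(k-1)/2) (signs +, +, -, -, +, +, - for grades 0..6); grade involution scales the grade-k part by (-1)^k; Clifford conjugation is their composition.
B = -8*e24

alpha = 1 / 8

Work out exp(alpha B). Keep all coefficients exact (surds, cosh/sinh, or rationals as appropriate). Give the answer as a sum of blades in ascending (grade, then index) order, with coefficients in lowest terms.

B^2 = (-8)^2*(e24)^2 = 64*(+1) = 64 (a basis 2-blade squares to minus the product of its generators' squares).
B^2 = 64 — the series telescopes hyperbolically here: l = 8, alpha*l = 1, so exp(alpha B) = cosh(1) + (sinh(1)/8)*B = cosh(1) + (sinh(1)/8)*B.
Answer: cosh(1) - sinh(1)*e24


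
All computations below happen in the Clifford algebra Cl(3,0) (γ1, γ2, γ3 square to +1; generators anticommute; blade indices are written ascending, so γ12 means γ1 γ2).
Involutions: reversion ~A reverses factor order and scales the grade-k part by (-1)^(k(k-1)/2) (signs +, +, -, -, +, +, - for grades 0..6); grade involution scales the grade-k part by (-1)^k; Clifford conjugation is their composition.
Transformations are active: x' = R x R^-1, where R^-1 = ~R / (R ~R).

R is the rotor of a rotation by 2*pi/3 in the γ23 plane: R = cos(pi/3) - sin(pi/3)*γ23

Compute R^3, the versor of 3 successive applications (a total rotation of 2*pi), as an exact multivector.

Half-angle bookkeeping: 3 applications in γ23 add up to rotor phase 3*pi/3 = pi, so R^3 = cos(pi) - sin(pi)*γ23.
cos(pi) = -1 and sin(pi) = 0, so R^3 = -1. The total rotation 2*pi is 1 full turn, so every vector returns to itself, yet the rotor is -1, on the OTHER sheet of the double cover (an odd number of 2*pi turns).
Answer: -1


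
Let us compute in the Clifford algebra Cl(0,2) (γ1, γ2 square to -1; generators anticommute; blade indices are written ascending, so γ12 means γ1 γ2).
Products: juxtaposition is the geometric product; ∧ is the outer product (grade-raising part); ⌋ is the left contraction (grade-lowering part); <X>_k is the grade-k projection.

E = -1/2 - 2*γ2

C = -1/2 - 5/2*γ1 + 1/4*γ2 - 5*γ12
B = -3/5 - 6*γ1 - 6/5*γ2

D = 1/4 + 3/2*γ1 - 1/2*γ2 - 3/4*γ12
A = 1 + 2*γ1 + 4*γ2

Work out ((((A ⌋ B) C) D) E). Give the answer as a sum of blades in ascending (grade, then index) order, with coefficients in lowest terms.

step 1: 81/5 - 6*γ1 - 6/5*γ2
step 2: -114/5 - 63/2*γ1 - 507/20*γ2 - 171/2*γ12
step 3: -141/4 - 1053/16*γ1 - 2349/16*γ2 + 99/2*γ12
step 4: -276 + 4221/32*γ1 + 4605/32*γ2 + 855/8*γ12
Answer: -276 + 4221/32*γ1 + 4605/32*γ2 + 855/8*γ12


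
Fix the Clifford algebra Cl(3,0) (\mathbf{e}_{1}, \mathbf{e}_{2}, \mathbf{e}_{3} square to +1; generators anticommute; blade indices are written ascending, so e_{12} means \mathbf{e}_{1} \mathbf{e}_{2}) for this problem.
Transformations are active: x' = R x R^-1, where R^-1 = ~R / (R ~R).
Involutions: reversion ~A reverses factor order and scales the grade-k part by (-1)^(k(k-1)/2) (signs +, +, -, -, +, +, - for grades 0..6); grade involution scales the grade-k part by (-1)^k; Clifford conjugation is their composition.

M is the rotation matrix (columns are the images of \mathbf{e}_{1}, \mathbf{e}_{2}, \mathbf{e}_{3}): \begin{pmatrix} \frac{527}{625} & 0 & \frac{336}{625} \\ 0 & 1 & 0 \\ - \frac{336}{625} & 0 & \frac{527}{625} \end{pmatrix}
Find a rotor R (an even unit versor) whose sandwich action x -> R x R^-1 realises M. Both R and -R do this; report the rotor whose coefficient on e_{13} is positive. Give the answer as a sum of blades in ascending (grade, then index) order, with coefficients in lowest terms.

Method: write R = a + b12*e_{12} + b13*e_{13} + b23*e_{23} with a^2 + b12^2 + b13^2 + b23^2 = 1 (so R^-1 = ~R). Expanding the columns R e_j ~R gives tr M = 4a^2 - 1 and, from the antisymmetric part, M21 - M12 = -4a*b12, M13 - M31 = 4a*b13, M32 - M23 = -4a*b23.
Here tr M = \frac{1679}{625}, so a^2 = (1 + tr M)/4 = \frac{576}{625} and a = ±\frac{24}{25}. Taking a = \frac{24}{25}: M21 - M12 = 0, M13 - M31 = \frac{672}{625}, M32 - M23 = 0, giving b12 = 0, b13 = \frac{7}{25}, b23 = 0, i.e. R = \frac{24}{25} + \frac{7}{25} e_{13}.
Its e_{13} coefficient is already positive.
Answer: \frac{24}{25} + \frac{7}{25} e_{13}. Key observation: the double cover Spin(3) -> SO(3) sends R and -R to the same matrix (trace \frac{1679}{625} here), so the stated sign of the e_{13} coefficient is what selects one sheet.


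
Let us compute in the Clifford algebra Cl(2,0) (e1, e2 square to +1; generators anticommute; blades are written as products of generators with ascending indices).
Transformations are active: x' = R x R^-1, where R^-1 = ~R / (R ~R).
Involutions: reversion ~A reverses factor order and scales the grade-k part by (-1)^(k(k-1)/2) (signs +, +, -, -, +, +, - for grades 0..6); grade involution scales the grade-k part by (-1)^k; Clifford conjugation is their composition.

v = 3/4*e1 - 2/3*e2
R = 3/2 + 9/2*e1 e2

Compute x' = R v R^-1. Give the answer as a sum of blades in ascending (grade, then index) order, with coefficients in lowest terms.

~R = 3/2 - 9/2*e1 e2, and R ~R = 45/2, so R^-1 = ~R / (45/2).
R v = -15/8*e1 - 35/8*e2
Answer: -e1 + 1/12*e2


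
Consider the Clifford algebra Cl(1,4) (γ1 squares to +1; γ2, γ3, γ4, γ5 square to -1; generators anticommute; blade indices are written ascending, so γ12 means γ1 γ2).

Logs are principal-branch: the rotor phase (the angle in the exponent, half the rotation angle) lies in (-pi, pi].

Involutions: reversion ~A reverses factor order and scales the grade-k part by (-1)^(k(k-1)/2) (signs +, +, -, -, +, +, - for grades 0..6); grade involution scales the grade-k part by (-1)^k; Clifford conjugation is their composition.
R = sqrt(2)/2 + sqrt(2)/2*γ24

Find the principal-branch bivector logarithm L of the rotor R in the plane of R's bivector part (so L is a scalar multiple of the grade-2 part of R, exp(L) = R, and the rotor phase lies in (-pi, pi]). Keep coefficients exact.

The scalar part of R is sqrt(2)/2, which pins the rotor phase on the principal branch; dividing the bivector part by the sine of that phase recovers the unit plane, and L is the phase times that plane.
Concretely: cos(phase) = sqrt(2)/2 gives phase = ±pi/4, and since phase/sin(phase) is even the sign is immaterial: L = (phase/sin(phase)) * <R>_2 = (sqrt(2)*pi/4) * <R>_2.
Answer: pi/4*γ24


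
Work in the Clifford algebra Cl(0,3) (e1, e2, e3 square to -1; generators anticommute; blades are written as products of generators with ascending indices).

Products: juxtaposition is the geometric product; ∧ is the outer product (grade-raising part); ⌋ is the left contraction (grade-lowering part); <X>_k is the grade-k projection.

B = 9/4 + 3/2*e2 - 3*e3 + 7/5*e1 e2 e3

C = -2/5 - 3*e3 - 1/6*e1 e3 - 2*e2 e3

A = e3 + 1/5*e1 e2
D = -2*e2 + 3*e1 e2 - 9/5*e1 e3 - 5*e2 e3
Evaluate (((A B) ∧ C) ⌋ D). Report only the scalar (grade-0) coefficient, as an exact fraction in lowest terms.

step 1: 3 - 3/10*e1 + 197/100*e3 - 19/20*e1 e2 - 3/2*e2 e3 - 3/5*e1 e2 e3
step 2: -6/5 + 3/25*e1 - 2447/250*e3 + 19/50*e1 e2 + 2/5*e1 e3 - 27/5*e2 e3 + 369/100*e1 e2 e3
step 3: -1371/50 + 22023/1250*e1 + 2549/50*e2 + 27/125*e3 - 18/5*e1 e2 + 54/25*e1 e3 + 6*e2 e3
Answer: -1371/50
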